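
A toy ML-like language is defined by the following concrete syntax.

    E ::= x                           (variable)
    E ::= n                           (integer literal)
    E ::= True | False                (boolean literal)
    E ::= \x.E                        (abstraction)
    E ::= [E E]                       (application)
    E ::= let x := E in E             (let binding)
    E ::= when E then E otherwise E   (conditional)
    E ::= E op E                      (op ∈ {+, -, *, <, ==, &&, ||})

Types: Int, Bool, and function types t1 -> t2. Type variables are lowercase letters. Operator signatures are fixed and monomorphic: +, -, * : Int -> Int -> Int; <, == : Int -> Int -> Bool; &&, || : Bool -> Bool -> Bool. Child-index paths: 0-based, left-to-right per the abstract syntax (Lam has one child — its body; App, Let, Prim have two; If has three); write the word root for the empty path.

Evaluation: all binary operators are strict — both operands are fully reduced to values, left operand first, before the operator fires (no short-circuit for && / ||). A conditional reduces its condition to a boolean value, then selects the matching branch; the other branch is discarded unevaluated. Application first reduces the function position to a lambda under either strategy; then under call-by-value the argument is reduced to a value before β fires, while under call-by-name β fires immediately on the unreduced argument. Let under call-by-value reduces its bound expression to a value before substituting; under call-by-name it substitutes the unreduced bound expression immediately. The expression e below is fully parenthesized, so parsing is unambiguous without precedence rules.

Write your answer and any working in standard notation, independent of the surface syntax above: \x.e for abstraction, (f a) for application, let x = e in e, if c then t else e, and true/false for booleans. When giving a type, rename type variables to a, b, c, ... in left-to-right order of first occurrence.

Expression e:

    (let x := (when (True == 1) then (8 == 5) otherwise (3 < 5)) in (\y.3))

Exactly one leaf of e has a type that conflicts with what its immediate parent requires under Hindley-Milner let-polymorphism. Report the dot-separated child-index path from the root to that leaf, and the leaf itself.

Answer: 0.0.0 : true

Derivation:
  unify Bool ~ Int
  FAIL: mismatch Bool ~ Int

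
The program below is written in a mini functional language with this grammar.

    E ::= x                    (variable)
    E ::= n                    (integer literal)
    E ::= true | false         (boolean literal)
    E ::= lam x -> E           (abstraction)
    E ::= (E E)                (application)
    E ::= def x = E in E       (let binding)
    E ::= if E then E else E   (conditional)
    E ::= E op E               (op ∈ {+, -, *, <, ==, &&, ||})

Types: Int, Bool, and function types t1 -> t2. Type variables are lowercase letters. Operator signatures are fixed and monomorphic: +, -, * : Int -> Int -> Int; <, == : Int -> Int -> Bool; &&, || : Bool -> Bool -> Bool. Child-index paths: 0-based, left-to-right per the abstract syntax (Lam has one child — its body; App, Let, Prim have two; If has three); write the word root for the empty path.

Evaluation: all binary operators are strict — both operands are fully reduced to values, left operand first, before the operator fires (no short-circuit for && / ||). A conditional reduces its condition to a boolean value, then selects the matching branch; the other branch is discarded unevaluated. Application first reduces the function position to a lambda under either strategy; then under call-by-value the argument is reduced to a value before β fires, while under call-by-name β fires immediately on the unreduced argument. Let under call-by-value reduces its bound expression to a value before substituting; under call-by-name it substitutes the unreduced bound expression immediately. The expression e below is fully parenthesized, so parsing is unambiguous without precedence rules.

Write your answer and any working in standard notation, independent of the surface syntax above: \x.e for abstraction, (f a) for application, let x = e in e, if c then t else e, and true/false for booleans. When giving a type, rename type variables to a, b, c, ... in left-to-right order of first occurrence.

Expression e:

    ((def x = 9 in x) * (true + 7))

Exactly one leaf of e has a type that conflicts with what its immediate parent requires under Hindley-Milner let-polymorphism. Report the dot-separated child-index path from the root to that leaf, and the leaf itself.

Working:
let x : Int
x : Int
  unify Int ~ Int
  unify Bool ~ Int
  FAIL: mismatch Bool ~ Int

Answer: 1.0 : true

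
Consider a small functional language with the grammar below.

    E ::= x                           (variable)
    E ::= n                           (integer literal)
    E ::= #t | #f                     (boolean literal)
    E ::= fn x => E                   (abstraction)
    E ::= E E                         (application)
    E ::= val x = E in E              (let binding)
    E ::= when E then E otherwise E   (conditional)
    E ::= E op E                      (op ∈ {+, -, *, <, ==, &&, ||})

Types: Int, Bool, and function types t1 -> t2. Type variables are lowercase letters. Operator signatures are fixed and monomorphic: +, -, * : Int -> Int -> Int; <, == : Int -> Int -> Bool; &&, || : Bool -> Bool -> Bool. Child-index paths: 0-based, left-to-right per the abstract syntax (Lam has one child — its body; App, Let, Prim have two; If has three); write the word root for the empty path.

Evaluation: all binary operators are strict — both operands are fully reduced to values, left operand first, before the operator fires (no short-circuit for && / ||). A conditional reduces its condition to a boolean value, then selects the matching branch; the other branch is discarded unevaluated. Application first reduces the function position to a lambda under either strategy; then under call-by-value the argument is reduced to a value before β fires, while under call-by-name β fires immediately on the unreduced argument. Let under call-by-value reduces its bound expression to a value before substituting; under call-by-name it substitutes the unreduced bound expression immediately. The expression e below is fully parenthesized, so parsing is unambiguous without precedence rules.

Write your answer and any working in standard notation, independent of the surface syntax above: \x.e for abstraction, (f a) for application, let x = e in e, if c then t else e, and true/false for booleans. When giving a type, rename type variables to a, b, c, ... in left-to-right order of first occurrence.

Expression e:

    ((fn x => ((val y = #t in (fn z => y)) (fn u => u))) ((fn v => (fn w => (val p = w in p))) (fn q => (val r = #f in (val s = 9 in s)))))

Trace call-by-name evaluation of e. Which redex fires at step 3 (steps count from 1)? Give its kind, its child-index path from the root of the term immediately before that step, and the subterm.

Answer: beta at root : ((\z.true) (\u.u))

Working:
step 0: ((\x.((let y = true in (\z.y)) (\u.u))) ((\v.(\w.(let p = w in p))) (\q.(let r = false in (let s = 9 in s)))))
step 1: [beta@root] ((let y = true in (\z.y)) (\u.u))
step 2: [let@0] ((\z.true) (\u.u))
step 3: [beta@root] true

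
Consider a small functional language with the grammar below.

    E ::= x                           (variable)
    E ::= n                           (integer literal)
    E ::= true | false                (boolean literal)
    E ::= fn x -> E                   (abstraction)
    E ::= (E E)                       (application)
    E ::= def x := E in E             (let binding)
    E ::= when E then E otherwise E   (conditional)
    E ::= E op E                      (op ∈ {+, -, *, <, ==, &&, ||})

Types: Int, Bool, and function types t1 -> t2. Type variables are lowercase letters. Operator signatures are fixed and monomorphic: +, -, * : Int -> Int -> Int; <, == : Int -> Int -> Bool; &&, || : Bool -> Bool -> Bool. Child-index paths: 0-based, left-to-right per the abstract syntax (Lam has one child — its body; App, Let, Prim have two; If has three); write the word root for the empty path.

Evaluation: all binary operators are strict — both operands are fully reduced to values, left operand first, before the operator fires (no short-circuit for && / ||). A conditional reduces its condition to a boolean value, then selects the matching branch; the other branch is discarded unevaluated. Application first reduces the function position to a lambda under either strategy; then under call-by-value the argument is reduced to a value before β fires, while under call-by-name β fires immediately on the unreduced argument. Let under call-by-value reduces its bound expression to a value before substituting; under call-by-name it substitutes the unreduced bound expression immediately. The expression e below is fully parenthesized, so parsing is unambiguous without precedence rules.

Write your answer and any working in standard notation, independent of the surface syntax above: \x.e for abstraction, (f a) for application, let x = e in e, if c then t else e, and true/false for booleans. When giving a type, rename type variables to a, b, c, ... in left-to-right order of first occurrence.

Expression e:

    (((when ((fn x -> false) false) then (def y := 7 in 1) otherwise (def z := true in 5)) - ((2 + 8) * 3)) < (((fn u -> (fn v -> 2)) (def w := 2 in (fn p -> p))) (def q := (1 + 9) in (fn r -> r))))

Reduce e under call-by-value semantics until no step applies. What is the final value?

Working:
step 0: (((if ((\x.false) false) then (let y = 7 in 1) else (let z = true in 5)) - ((2 + 8) * 3)) < (((\u.(\v.2)) (let w = 2 in (\p.p))) (let q = (1 + 9) in (\r.r))))
step 1: [beta@0.0.0] (((if false then (let y = 7 in 1) else (let z = true in 5)) - ((2 + 8) * 3)) < (((\u.(\v.2)) (let w = 2 in (\p.p))) (let q = (1 + 9) in (\r.r))))
step 2: [if@0.0] (((let z = true in 5) - ((2 + 8) * 3)) < (((\u.(\v.2)) (let w = 2 in (\p.p))) (let q = (1 + 9) in (\r.r))))
step 3: [let@0.0] ((5 - ((2 + 8) * 3)) < (((\u.(\v.2)) (let w = 2 in (\p.p))) (let q = (1 + 9) in (\r.r))))
step 4: [delta@0.1.0] ((5 - (10 * 3)) < (((\u.(\v.2)) (let w = 2 in (\p.p))) (let q = (1 + 9) in (\r.r))))
step 5: [delta@0.1] ((5 - 30) < (((\u.(\v.2)) (let w = 2 in (\p.p))) (let q = (1 + 9) in (\r.r))))
step 6: [delta@0] (-25 < (((\u.(\v.2)) (let w = 2 in (\p.p))) (let q = (1 + 9) in (\r.r))))
step 7: [let@1.0.1] (-25 < (((\u.(\v.2)) (\p.p)) (let q = (1 + 9) in (\r.r))))
step 8: [beta@1.0] (-25 < ((\v.2) (let q = (1 + 9) in (\r.r))))
step 9: [delta@1.1.0] (-25 < ((\v.2) (let q = 10 in (\r.r))))
step 10: [let@1.1] (-25 < ((\v.2) (\r.r)))
step 11: [beta@1] (-25 < 2)
step 12: [delta@root] true

Answer: true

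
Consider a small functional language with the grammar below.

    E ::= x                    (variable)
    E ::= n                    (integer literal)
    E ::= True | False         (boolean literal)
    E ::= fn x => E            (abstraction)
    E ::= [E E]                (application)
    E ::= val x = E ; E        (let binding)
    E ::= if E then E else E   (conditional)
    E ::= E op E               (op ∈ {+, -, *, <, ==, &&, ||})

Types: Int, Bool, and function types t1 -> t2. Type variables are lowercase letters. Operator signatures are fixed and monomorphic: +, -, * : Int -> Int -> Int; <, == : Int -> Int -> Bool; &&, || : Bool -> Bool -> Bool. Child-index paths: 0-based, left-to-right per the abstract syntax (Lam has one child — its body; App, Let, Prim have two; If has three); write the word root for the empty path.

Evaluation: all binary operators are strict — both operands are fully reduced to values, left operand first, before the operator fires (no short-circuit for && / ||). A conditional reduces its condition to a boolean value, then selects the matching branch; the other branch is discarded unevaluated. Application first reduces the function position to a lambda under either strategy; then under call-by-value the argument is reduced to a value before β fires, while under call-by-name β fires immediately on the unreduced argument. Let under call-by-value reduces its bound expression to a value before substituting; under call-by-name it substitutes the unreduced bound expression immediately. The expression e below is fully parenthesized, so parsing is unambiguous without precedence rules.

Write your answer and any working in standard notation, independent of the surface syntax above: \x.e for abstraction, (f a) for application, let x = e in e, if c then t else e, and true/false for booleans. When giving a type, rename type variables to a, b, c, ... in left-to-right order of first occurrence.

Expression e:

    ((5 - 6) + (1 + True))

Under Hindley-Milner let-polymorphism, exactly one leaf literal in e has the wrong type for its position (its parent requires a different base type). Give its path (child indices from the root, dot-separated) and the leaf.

Answer: 1.1 : true

Trace:
  unify Int ~ Int
  unify Int ~ Int
  unify Int ~ Int
  unify Int ~ Int
  unify Bool ~ Int
  FAIL: mismatch Bool ~ Int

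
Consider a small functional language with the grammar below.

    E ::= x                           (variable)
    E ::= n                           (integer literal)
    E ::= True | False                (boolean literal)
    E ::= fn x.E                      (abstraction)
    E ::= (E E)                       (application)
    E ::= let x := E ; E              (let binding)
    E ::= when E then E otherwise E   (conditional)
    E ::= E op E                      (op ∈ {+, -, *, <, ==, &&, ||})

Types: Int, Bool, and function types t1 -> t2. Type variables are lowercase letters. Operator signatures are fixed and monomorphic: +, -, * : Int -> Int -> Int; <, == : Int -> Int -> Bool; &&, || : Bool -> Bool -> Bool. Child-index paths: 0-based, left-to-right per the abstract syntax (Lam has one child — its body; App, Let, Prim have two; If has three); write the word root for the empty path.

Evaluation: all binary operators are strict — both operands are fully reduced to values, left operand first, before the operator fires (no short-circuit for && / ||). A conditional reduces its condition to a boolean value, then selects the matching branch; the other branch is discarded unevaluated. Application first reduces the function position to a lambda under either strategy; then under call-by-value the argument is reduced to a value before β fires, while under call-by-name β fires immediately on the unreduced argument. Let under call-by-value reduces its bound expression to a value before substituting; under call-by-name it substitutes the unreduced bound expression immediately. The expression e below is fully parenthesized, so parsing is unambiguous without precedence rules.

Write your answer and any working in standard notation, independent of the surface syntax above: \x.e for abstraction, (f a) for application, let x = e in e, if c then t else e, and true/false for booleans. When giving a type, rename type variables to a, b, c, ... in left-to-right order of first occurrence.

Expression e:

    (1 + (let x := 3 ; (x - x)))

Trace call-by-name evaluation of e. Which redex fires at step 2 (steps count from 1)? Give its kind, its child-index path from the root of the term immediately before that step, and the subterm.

Trace:
step 0: (1 + (let x = 3 in (x - x)))
step 1: [let@1] (1 + (3 - 3))
step 2: [delta@1] (1 + 0)

Answer: delta at 1 : (3 - 3)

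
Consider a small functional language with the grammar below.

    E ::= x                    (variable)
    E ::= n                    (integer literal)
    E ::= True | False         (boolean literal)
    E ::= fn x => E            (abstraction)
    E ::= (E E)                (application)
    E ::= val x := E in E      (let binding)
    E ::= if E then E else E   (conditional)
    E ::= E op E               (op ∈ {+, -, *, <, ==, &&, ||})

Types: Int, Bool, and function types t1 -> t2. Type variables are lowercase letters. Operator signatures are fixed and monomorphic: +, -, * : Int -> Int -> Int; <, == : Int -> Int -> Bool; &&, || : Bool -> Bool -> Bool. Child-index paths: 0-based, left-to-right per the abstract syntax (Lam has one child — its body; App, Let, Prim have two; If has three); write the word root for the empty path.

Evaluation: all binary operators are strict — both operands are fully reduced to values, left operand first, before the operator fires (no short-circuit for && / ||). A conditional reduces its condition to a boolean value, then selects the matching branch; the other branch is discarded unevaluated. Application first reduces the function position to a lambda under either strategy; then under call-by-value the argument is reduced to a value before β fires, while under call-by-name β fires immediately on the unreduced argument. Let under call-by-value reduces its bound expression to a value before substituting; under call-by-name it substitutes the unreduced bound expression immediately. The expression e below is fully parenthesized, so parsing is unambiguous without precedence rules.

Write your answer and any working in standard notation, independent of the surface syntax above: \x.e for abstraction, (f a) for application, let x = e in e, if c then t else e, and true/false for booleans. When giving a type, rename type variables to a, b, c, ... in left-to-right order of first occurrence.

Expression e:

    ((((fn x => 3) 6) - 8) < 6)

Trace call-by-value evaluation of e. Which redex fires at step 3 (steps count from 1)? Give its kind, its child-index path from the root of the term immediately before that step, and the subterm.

Trace:
step 0: ((((\x.3) 6) - 8) < 6)
step 1: [beta@0.0] ((3 - 8) < 6)
step 2: [delta@0] (-5 < 6)
step 3: [delta@root] true

Answer: delta at root : (-5 < 6)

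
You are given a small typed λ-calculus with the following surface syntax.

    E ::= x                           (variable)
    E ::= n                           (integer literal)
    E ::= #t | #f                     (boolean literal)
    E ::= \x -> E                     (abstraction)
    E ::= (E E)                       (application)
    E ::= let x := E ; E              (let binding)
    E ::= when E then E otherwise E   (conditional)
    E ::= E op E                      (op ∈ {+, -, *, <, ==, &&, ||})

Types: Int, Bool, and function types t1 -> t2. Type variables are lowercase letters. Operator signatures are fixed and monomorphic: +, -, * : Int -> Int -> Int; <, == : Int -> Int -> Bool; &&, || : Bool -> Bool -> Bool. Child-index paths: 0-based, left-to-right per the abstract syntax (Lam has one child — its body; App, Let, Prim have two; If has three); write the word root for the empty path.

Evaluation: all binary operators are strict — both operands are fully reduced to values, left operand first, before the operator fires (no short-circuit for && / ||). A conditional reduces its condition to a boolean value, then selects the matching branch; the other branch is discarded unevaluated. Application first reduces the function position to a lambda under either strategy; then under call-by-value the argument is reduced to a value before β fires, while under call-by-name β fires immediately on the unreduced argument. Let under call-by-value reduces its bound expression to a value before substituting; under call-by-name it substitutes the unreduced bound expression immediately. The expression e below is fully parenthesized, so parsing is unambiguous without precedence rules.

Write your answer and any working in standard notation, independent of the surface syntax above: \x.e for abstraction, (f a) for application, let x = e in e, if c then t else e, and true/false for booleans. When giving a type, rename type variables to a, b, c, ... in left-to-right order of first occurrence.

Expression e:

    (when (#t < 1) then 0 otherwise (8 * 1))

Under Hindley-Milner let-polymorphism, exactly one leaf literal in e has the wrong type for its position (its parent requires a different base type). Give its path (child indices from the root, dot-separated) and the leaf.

Answer: 0.0 : true

Trace:
  unify Bool ~ Int
  FAIL: mismatch Bool ~ Int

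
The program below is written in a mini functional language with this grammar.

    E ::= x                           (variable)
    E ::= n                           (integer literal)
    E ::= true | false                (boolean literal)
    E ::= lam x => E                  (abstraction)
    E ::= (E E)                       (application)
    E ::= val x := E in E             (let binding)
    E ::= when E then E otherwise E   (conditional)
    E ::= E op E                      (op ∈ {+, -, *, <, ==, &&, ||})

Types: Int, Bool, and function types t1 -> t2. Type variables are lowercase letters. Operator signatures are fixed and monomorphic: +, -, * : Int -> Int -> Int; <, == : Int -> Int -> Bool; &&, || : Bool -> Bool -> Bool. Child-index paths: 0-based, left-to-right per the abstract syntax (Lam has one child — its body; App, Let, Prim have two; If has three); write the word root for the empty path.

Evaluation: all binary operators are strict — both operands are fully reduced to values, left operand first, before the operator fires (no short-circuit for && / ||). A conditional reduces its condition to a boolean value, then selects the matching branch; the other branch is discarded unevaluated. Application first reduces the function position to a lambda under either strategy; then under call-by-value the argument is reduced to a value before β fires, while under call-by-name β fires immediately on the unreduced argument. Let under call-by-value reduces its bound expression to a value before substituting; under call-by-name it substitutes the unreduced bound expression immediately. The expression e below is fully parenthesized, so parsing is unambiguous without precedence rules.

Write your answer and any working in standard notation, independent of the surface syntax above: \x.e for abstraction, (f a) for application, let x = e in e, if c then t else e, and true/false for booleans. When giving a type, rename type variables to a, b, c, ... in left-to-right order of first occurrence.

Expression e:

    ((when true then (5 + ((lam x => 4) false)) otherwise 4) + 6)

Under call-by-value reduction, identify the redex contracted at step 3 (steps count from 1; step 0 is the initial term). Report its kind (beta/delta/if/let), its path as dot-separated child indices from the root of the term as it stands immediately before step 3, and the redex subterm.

Answer: delta at 0 : (5 + 4)

Trace:
step 0: ((if true then (5 + ((\x.4) false)) else 4) + 6)
step 1: [if@0] ((5 + ((\x.4) false)) + 6)
step 2: [beta@0.1] ((5 + 4) + 6)
step 3: [delta@0] (9 + 6)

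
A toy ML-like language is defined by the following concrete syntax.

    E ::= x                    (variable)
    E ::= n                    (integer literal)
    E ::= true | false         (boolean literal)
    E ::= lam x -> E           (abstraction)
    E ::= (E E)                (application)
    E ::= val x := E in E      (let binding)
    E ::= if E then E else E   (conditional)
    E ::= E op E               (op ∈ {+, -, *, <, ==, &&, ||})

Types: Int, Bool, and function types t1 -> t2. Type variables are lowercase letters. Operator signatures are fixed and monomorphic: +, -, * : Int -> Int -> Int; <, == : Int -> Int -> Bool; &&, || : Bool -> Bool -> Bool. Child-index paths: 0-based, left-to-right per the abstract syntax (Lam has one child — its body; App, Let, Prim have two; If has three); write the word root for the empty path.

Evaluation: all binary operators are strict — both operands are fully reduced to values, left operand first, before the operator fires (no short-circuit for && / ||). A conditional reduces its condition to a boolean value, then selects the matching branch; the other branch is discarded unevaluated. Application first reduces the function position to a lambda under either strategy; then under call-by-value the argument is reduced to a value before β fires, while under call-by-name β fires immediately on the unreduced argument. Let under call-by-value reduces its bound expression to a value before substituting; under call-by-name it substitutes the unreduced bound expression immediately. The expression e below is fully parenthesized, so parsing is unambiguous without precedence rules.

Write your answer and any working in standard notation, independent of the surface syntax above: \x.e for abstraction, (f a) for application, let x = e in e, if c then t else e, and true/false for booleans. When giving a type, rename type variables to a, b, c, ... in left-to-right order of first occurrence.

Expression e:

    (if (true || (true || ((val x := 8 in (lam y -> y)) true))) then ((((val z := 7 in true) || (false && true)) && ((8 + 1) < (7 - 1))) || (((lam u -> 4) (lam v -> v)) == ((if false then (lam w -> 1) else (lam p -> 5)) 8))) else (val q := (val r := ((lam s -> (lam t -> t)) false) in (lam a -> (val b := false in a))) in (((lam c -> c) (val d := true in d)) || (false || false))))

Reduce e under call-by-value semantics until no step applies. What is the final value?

Answer: false

Working:
step 0: (if (true || (true || ((let x = 8 in (\y.y)) true))) then ((((let z = 7 in true) || (false && true)) && ((8 + 1) < (7 - 1))) || (((\u.4) (\v.v)) == ((if false then (\w.1) else (\p.5)) 8))) else (let q = (let r = ((\s.(\t.t)) false) in (\a.(let b = false in a))) in (((\c.c) (let d = true in d)) || (false || false))))
step 1: [let@0.1.1.0] (if (true || (true || ((\y.y) true))) then ((((let z = 7 in true) || (false && true)) && ((8 + 1) < (7 - 1))) || (((\u.4) (\v.v)) == ((if false then (\w.1) else (\p.5)) 8))) else (let q = (let r = ((\s.(\t.t)) false) in (\a.(let b = false in a))) in (((\c.c) (let d = true in d)) || (false || false))))
step 2: [beta@0.1.1] (if (true || (true || true)) then ((((let z = 7 in true) || (false && true)) && ((8 + 1) < (7 - 1))) || (((\u.4) (\v.v)) == ((if false then (\w.1) else (\p.5)) 8))) else (let q = (let r = ((\s.(\t.t)) false) in (\a.(let b = false in a))) in (((\c.c) (let d = true in d)) || (false || false))))
step 3: [delta@0.1] (if (true || true) then ((((let z = 7 in true) || (false && true)) && ((8 + 1) < (7 - 1))) || (((\u.4) (\v.v)) == ((if false then (\w.1) else (\p.5)) 8))) else (let q = (let r = ((\s.(\t.t)) false) in (\a.(let b = false in a))) in (((\c.c) (let d = true in d)) || (false || false))))
step 4: [delta@0] (if true then ((((let z = 7 in true) || (false && true)) && ((8 + 1) < (7 - 1))) || (((\u.4) (\v.v)) == ((if false then (\w.1) else (\p.5)) 8))) else (let q = (let r = ((\s.(\t.t)) false) in (\a.(let b = false in a))) in (((\c.c) (let d = true in d)) || (false || false))))
step 5: [if@root] ((((let z = 7 in true) || (false && true)) && ((8 + 1) < (7 - 1))) || (((\u.4) (\v.v)) == ((if false then (\w.1) else (\p.5)) 8)))
step 6: [let@0.0.0] (((true || (false && true)) && ((8 + 1) < (7 - 1))) || (((\u.4) (\v.v)) == ((if false then (\w.1) else (\p.5)) 8)))
step 7: [delta@0.0.1] (((true || false) && ((8 + 1) < (7 - 1))) || (((\u.4) (\v.v)) == ((if false then (\w.1) else (\p.5)) 8)))
step 8: [delta@0.0] ((true && ((8 + 1) < (7 - 1))) || (((\u.4) (\v.v)) == ((if false then (\w.1) else (\p.5)) 8)))
step 9: [delta@0.1.0] ((true && (9 < (7 - 1))) || (((\u.4) (\v.v)) == ((if false then (\w.1) else (\p.5)) 8)))
step 10: [delta@0.1.1] ((true && (9 < 6)) || (((\u.4) (\v.v)) == ((if false then (\w.1) else (\p.5)) 8)))
step 11: [delta@0.1] ((true && false) || (((\u.4) (\v.v)) == ((if false then (\w.1) else (\p.5)) 8)))
step 12: [delta@0] (false || (((\u.4) (\v.v)) == ((if false then (\w.1) else (\p.5)) 8)))
step 13: [beta@1.0] (false || (4 == ((if false then (\w.1) else (\p.5)) 8)))
step 14: [if@1.1.0] (false || (4 == ((\p.5) 8)))
step 15: [beta@1.1] (false || (4 == 5))
step 16: [delta@1] (false || false)
step 17: [delta@root] false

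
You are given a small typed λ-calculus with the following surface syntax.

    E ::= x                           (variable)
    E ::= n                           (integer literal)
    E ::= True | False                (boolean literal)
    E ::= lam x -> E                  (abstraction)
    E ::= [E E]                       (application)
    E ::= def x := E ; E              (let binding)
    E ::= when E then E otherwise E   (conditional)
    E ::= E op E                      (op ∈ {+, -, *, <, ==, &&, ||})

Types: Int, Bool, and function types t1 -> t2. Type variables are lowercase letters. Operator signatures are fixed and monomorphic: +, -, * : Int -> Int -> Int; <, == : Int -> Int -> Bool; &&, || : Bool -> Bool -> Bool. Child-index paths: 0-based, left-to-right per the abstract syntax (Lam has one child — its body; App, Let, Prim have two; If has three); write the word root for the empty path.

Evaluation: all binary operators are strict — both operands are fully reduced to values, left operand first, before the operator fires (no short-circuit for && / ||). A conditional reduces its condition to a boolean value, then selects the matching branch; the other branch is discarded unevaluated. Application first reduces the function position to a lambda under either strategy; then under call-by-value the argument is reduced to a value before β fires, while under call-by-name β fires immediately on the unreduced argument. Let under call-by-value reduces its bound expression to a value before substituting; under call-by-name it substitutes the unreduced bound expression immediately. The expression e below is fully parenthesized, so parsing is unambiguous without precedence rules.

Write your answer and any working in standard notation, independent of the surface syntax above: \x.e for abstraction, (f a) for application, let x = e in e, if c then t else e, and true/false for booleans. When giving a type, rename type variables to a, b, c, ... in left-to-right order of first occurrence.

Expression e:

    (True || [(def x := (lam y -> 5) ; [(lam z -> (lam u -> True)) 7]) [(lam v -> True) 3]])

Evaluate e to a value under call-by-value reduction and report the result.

Trace:
step 0: (true || ((let x = (\y.5) in ((\z.(\u.true)) 7)) ((\v.true) 3)))
step 1: [let@1.0] (true || (((\z.(\u.true)) 7) ((\v.true) 3)))
step 2: [beta@1.0] (true || ((\u.true) ((\v.true) 3)))
step 3: [beta@1.1] (true || ((\u.true) true))
step 4: [beta@1] (true || true)
step 5: [delta@root] true

Answer: true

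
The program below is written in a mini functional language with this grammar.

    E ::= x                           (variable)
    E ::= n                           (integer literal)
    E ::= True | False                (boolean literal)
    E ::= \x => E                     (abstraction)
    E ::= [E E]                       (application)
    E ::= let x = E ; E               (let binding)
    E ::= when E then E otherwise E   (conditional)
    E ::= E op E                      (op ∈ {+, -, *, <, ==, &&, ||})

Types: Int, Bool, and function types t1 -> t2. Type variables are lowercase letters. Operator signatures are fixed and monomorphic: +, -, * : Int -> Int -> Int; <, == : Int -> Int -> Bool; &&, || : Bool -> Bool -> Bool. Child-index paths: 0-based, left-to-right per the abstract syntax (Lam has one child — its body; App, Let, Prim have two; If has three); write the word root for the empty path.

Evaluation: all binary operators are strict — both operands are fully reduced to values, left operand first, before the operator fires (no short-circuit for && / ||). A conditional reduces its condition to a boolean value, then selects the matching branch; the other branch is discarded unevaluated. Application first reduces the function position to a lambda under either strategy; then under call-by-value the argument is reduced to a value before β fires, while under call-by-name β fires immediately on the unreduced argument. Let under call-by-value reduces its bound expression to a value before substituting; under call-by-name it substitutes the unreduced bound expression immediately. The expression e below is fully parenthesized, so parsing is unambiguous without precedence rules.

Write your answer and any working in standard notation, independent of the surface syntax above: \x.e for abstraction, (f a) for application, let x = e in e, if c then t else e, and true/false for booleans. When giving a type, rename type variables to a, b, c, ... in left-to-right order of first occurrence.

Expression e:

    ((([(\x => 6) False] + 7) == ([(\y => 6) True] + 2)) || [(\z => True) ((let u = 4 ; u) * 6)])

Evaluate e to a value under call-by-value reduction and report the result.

Derivation:
step 0: (((((\x.6) false) + 7) == (((\y.6) true) + 2)) || ((\z.true) ((let u = 4 in u) * 6)))
step 1: [beta@0.0.0] (((6 + 7) == (((\y.6) true) + 2)) || ((\z.true) ((let u = 4 in u) * 6)))
step 2: [delta@0.0] ((13 == (((\y.6) true) + 2)) || ((\z.true) ((let u = 4 in u) * 6)))
step 3: [beta@0.1.0] ((13 == (6 + 2)) || ((\z.true) ((let u = 4 in u) * 6)))
step 4: [delta@0.1] ((13 == 8) || ((\z.true) ((let u = 4 in u) * 6)))
step 5: [delta@0] (false || ((\z.true) ((let u = 4 in u) * 6)))
step 6: [let@1.1.0] (false || ((\z.true) (4 * 6)))
step 7: [delta@1.1] (false || ((\z.true) 24))
step 8: [beta@1] (false || true)
step 9: [delta@root] true

Answer: true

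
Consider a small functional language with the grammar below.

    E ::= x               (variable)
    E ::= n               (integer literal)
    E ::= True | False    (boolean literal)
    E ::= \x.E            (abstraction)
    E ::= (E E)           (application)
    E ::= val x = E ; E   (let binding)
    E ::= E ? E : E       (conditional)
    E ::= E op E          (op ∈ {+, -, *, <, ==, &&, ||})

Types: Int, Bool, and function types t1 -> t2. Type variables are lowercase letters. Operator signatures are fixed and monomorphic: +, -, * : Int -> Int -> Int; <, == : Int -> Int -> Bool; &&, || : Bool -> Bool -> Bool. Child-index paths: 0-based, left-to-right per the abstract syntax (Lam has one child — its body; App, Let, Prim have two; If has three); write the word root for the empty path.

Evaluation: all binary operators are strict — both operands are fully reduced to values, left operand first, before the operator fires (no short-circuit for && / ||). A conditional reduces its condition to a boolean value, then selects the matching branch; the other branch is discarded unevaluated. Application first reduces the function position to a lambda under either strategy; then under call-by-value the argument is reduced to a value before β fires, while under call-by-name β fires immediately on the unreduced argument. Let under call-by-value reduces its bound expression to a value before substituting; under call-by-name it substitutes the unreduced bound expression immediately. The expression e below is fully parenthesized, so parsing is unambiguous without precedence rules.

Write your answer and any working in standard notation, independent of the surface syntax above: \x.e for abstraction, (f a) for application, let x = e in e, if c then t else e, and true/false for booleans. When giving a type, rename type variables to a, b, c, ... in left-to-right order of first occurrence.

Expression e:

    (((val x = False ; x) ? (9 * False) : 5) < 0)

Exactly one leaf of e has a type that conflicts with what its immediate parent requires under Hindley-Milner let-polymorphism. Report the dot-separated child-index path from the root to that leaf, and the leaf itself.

Answer: 0.1.1 : false

Working:
let x : Bool
x : Bool
  unify Bool ~ Bool
  unify Int ~ Int
  unify Bool ~ Int
  FAIL: mismatch Bool ~ Int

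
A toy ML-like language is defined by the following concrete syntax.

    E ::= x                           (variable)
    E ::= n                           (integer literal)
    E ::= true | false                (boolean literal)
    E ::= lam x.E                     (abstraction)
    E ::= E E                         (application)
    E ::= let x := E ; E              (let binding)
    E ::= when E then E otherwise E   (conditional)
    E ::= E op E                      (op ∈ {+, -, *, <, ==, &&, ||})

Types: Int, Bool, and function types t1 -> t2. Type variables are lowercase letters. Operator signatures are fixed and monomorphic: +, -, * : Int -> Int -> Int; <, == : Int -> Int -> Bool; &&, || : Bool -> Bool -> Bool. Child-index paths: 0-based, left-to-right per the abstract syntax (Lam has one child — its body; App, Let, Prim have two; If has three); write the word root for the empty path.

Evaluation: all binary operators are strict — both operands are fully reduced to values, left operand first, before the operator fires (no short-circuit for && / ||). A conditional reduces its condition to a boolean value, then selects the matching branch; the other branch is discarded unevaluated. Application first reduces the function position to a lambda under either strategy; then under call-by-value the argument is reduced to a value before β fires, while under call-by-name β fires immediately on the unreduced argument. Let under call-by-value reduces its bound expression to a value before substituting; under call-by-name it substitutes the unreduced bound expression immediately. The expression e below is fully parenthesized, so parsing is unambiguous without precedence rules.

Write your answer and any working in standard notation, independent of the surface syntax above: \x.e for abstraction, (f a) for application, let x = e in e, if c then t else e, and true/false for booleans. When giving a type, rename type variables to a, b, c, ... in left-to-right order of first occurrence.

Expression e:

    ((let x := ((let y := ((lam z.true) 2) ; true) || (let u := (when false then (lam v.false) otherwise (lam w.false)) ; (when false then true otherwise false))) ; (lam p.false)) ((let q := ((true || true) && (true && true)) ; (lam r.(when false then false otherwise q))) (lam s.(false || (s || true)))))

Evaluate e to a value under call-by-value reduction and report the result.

Working:
step 0: ((let x = ((let y = ((\z.true) 2) in true) || (let u = (if false then (\v.false) else (\w.false)) in (if false then true else false))) in (\p.false)) ((let q = ((true || true) && (true && true)) in (\r.(if false then false else q))) (\s.(false || (s || true)))))
step 1: [beta@0.0.0.0] ((let x = ((let y = true in true) || (let u = (if false then (\v.false) else (\w.false)) in (if false then true else false))) in (\p.false)) ((let q = ((true || true) && (true && true)) in (\r.(if false then false else q))) (\s.(false || (s || true)))))
step 2: [let@0.0.0] ((let x = (true || (let u = (if false then (\v.false) else (\w.false)) in (if false then true else false))) in (\p.false)) ((let q = ((true || true) && (true && true)) in (\r.(if false then false else q))) (\s.(false || (s || true)))))
step 3: [if@0.0.1.0] ((let x = (true || (let u = (\w.false) in (if false then true else false))) in (\p.false)) ((let q = ((true || true) && (true && true)) in (\r.(if false then false else q))) (\s.(false || (s || true)))))
step 4: [let@0.0.1] ((let x = (true || (if false then true else false)) in (\p.false)) ((let q = ((true || true) && (true && true)) in (\r.(if false then false else q))) (\s.(false || (s || true)))))
step 5: [if@0.0.1] ((let x = (true || false) in (\p.false)) ((let q = ((true || true) && (true && true)) in (\r.(if false then false else q))) (\s.(false || (s || true)))))
step 6: [delta@0.0] ((let x = true in (\p.false)) ((let q = ((true || true) && (true && true)) in (\r.(if false then false else q))) (\s.(false || (s || true)))))
step 7: [let@0] ((\p.false) ((let q = ((true || true) && (true && true)) in (\r.(if false then false else q))) (\s.(false || (s || true)))))
step 8: [delta@1.0.0.0] ((\p.false) ((let q = (true && (true && true)) in (\r.(if false then false else q))) (\s.(false || (s || true)))))
step 9: [delta@1.0.0.1] ((\p.false) ((let q = (true && true) in (\r.(if false then false else q))) (\s.(false || (s || true)))))
step 10: [delta@1.0.0] ((\p.false) ((let q = true in (\r.(if false then false else q))) (\s.(false || (s || true)))))
step 11: [let@1.0] ((\p.false) ((\r.(if false then false else true)) (\s.(false || (s || true)))))
step 12: [beta@1] ((\p.false) (if false then false else true))
step 13: [if@1] ((\p.false) true)
step 14: [beta@root] false

Answer: false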